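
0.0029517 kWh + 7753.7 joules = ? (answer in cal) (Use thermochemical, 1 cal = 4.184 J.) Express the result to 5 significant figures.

4392.9 cal

0.0029517 kWh = 2539.70 cal and 7753.7 J = 1853.18 cal.
2539.70 + 1853.18 ≈ 4392.9 cal.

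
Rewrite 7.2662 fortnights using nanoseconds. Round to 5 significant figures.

8.7892 × 10^15 ns

1 fortnight = 1.20960 × 10^15 ns.
Then 7.2662 × 1.20960 × 10^15 ≈ 8.7892 × 10^15 ns.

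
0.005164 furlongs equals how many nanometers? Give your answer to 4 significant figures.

1.039e+9 nanometers

1 furlong = 2.01168e+11 nm.
So 0.005164 × 2.01168e+11 ≈ 1.039e+9 nm.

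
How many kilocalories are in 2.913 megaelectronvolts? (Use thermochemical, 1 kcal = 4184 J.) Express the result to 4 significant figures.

1.115e-16 kilocalories

1 MeV = 3.82929e-17 kilocalories.
Then 2.913 × 3.82929e-17 ≈ 1.115e-16 kcal.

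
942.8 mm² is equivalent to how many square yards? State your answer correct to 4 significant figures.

0.001128 square yards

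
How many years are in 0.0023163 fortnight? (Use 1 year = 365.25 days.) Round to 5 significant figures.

1 fortnight = 0.0383299 yr.
0.0023163 × 0.0383299 ≈ 8.8784e-5 yr.

8.8784e-5 yr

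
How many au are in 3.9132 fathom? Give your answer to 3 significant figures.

4.78e-11 au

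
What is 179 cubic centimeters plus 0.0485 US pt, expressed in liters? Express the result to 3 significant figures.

179 cm³ = 0.179000 L and 0.0485 US pt = 0.0229491 L.
0.179000 + 0.0229491 ≈ 0.202 L.

0.202 L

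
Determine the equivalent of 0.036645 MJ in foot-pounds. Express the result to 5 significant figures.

27028 ft·lbf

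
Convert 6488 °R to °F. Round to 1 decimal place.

6028.3 degrees Fahrenheit

°R = °F + 459.67.
Applying the formula gives 6028.3 °F.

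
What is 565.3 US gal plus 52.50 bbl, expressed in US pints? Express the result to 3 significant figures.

22200 US pt

565.3 US gal = 4522.40 US pt and 52.50 bbl = 17640.0 US pt.
4522.40 + 17640.0 ≈ 22200 US pt.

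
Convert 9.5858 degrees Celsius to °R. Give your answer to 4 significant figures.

508.9 °R

°R = (°C + 273.15) × 9/5.
Applying the formula gives 508.9 °R.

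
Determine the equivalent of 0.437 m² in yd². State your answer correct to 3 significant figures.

0.523 yd²

1 square meter = 1.19599 yd².
Thus 0.437 × 1.19599 ≈ 0.523 yd².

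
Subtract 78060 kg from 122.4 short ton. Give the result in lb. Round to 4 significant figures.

72710 pounds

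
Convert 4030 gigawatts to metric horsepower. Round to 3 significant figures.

5.48e+9 PS

1 gigawatt = 1.35962e+6 PS.
4030 × 1.35962e+6 ≈ 5.48e+9 PS.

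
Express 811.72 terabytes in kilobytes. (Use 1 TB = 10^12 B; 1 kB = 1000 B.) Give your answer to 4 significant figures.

8.117e+11 kB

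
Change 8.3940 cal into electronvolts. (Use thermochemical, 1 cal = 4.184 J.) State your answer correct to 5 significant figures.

2.1920e+20 electronvolts

1 cal = 2.611447e+19 eV.
Thus 8.3940 × 2.611447e+19 ≈ 2.1920e+20 eV.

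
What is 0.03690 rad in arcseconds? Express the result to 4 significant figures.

7611 arcseconds

1 rad = 206265 arcsec.
Thus 0.03690 × 206265 ≈ 7611 arcsec.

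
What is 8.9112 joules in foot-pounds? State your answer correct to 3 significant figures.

6.57 ft·lbf

1 J = 0.737562 foot-pounds.
So 8.9112 × 0.737562 ≈ 6.57 ft·lbf.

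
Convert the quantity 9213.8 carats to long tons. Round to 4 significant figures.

1 carat = 1.96841e-7 long ton.
Then 9213.8 × 1.96841e-7 ≈ 0.001814 long ton.

0.001814 long tons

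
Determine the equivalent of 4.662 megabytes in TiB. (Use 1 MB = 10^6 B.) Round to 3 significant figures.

4.24e-6 tebibytes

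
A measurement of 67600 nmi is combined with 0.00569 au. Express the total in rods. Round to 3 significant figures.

67600 nmi = 2.48937e+7 rod and 0.00569 au = 1.69254e+8 rod.
2.48937e+7 + 1.69254e+8 ≈ 1.94e+8 rod.

1.94e+8 rods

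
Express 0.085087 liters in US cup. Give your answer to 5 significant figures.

0.35964 US cup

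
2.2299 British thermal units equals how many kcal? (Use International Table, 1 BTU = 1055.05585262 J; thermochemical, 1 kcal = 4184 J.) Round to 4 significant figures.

0.5623 kcal

1 BTU = 0.252164 kcal.
Thus 2.2299 × 0.252164 ≈ 0.5623 kcal.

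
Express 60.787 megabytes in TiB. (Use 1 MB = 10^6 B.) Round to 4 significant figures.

5.529e-5 TiB

1 megabyte = 9.09495e-7 TiB.
Then 60.787 × 9.09495e-7 ≈ 5.529e-5 TiB.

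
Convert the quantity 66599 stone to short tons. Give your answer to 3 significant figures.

466 short ton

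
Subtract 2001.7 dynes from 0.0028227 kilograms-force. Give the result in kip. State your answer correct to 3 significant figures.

1.72 × 10^-6 kips

0.0028227 kgf = 6.22299 × 10^-6 kip and 2001.7 dyn = 4.50000 × 10^-6 kip.
6.22299 × 10^-6 − 4.50000 × 10^-6 ≈ 1.72 × 10^-6 kip.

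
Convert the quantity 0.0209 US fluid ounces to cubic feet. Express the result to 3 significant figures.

2.18e-5 ft³

1 US fl oz = 0.00104438 ft³.
Then 0.0209 × 0.00104438 ≈ 2.18e-5 ft³.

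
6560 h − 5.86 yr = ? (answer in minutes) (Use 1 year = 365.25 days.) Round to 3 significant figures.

-2.69 × 10^6 min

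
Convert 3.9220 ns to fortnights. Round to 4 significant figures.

3.242e-15 fortnights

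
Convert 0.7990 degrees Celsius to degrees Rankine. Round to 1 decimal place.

493.1 degrees Rankine

°R = (°C + 273.15) × 9/5.
Applying the formula gives 493.1 °R.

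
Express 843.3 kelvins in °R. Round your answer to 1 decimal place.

1517.9 °R

°R = K × 9/5.
Applying the formula gives 1517.9 °R.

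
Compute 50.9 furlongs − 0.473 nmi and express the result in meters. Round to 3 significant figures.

50.9 furlong = 10239.5 m and 0.473 nmi = 875.996 m.
10239.5 − 875.996 ≈ 9360 m.

9360 meters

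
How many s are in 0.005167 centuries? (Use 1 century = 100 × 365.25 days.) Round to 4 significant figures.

1.631e+7 seconds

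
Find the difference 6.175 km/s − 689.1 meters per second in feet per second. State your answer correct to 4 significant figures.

18000 feet per second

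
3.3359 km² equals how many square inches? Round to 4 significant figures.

1 square kilometer = 1.55000 × 10^9 in².
So 3.3359 × 1.55000 × 10^9 ≈ 5.171 × 10^9 in².

5.171 × 10^9 in²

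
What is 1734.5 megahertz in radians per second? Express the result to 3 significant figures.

1.09e+10 radians per second

1 megahertz = 6.28319e+6 rad/s.
So 1734.5 × 6.28319e+6 ≈ 1.09e+10 rad/s.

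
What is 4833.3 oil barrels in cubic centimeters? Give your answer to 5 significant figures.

7.6843 × 10^8 cm³

1 bbl = 158987 cm³.
4833.3 × 158987 ≈ 7.6843 × 10^8 cm³.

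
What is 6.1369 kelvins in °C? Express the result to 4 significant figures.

-267.0 °C

K = °C + 273.15.
Applying the formula gives -267.0 °C.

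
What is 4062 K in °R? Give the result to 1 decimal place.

7311.6 °R

°R = K × 9/5.
Applying the formula gives 7311.6 °R.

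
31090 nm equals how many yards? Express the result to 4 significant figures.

3.400e-5 yd

1 nanometer = 1.09361e-9 yd.
So 31090 × 1.09361e-9 ≈ 3.400e-5 yd.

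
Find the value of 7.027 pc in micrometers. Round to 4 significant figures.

2.168e+23 micrometers

1 pc = 3.08568e+22 μm.
So 7.027 × 3.08568e+22 ≈ 2.168e+23 μm.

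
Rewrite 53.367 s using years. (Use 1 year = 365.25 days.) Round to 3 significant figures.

1 s = 3.16881 × 10^-8 years.
So 53.367 × 3.16881 × 10^-8 ≈ 1.69 × 10^-6 yr.

1.69 × 10^-6 yr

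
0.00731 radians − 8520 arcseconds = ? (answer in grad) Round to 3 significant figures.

0.00731 rad = 0.465369 grad and 8520 arcsec = 2.62963 grad.
0.465369 − 2.62963 ≈ -2.16 grad.

-2.16 grad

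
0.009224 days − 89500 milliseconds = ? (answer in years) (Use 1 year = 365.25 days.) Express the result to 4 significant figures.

0.009224 d = 2.52539 × 10^-5 yr and 89500 ms = 2.83608 × 10^-6 yr.
2.52539 × 10^-5 − 2.83608 × 10^-6 ≈ 2.242 × 10^-5 yr.

2.242 × 10^-5 years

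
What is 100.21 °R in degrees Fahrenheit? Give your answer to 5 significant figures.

-359.46 °F

°R = °F + 459.67.
Applying the formula gives -359.46 °F.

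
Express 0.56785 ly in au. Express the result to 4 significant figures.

35910 au

1 light-year = 63241.1 astronomical units.
0.56785 × 63241.1 ≈ 35910 au.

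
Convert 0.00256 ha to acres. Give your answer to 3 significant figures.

0.00633 acre

1 hectare = 2.47105 acres.
0.00256 × 2.47105 ≈ 0.00633 acre.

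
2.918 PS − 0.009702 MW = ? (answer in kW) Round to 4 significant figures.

-7.556 kW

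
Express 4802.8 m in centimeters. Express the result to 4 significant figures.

480300 cm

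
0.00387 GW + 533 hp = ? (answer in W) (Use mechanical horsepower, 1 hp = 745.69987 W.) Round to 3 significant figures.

0.00387 GW = 3.87000 × 10^6 W and 533 hp = 397458 W.
3.87000 × 10^6 + 397458 ≈ 4.27 × 10^6 W.

4.27 × 10^6 watts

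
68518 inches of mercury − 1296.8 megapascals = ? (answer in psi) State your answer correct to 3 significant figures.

68518 inHg = 33652.9 psi and 1296.8 MPa = 188085 psi.
33652.9 − 188085 ≈ -154000 psi.

-154000 psi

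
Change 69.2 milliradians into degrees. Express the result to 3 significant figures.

3.96 degrees

1 milliradian = 0.0572958 °.
Thus 69.2 × 0.0572958 ≈ 3.96 °.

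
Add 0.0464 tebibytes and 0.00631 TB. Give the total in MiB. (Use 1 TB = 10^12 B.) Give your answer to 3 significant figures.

0.0464 TiB = 48653.9 MiB and 0.00631 TB = 6017.68 MiB.
48653.9 + 6017.68 ≈ 54700 MiB.

54700 mebibytes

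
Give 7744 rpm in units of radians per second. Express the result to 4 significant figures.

810.9 rad/s

1 revolution per minute = 0.10471976 radians per second.
So 7744 × 0.10471976 ≈ 810.9 rad/s.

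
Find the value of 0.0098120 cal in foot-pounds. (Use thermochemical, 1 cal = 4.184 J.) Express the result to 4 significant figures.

0.03028 ft·lbf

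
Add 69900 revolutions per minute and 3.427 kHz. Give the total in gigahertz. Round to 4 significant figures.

4.592 × 10^-6 GHz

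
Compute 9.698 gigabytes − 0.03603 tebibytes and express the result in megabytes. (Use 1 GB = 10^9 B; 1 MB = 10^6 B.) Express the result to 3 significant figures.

9.698 GB = 9698.00 MB and 0.03603 TiB = 39615.4 MB.
9698.00 − 39615.4 ≈ -29900 MB.

-29900 MB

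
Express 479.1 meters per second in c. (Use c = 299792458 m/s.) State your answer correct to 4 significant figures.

1.598e-6 c

1 m/s = 3.33564e-9 times the speed of light.
So 479.1 × 3.33564e-9 ≈ 1.598e-6 c.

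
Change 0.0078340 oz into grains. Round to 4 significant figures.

1 ounce = 437.500 gr.
0.0078340 × 437.500 ≈ 3.427 gr.

3.427 gr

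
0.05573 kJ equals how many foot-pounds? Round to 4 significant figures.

41.10 foot-pounds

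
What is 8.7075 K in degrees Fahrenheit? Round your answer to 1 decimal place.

-444.0 degrees Fahrenheit

K = (°F + 459.67) × 5/9.
Applying the formula gives -444.0 °F.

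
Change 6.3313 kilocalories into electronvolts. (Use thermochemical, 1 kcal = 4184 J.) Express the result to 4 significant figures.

1.653e+23 eV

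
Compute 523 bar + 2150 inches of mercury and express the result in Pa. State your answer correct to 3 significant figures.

523 bar = 5.23000 × 10^7 Pa and 2150 inHg = 7.28074 × 10^6 Pa.
5.23000 × 10^7 + 7.28074 × 10^6 ≈ 5.96 × 10^7 Pa.

5.96 × 10^7 pascals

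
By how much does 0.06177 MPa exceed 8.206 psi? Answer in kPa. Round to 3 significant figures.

5.19 kPa

0.06177 MPa = 61.7700 kPa and 8.206 psi = 56.5784 kPa.
61.7700 − 56.5784 ≈ 5.19 kPa.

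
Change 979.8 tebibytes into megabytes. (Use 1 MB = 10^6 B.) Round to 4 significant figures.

1.077 × 10^9 megabytes

1 tebibyte = 1.09951 × 10^6 MB.
Thus 979.8 × 1.09951 × 10^6 ≈ 1.077 × 10^9 MB.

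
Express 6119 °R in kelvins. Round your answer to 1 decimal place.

°R = K × 9/5.
Applying the formula gives 3399.4 K.

3399.4 kelvins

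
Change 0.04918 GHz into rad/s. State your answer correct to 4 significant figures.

3.090 × 10^8 rad/s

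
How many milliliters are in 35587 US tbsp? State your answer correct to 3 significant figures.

526000 mL

1 US tbsp = 14.7868 mL.
So 35587 × 14.7868 ≈ 526000 mL.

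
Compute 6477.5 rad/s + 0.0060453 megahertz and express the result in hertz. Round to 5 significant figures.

7076.2 Hz

6477.5 rad/s = 1030.93 Hz and 0.0060453 MHz = 6045.30 Hz.
1030.93 + 6045.30 ≈ 7076.2 Hz.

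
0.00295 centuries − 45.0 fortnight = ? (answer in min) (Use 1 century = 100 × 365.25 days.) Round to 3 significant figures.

0.00295 century = 155158 min and 45.0 fortnight = 907200 min.
155158 − 907200 ≈ -752000 min.

-752000 minutes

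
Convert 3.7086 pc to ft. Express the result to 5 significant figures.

1 pc = 1.01236 × 10^17 ft.
So 3.7086 × 1.01236 × 10^17 ≈ 3.7544 × 10^17 ft.

3.7544 × 10^17 ft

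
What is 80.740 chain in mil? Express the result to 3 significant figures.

6.39 × 10^7 mil

1 chain = 792000 mils.
80.740 × 792000 ≈ 6.39 × 10^7 mil.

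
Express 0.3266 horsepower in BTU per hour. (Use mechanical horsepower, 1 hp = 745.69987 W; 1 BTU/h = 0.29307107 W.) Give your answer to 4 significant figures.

1 horsepower = 2544.43 BTU/h.
Thus 0.3266 × 2544.43 ≈ 831.0 BTU/h.

831.0 BTU per hour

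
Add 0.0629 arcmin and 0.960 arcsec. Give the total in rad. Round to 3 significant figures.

2.30 × 10^-5 rad

0.0629 arcmin = 1.82969 × 10^-5 rad and 0.960 arcsec = 4.65421 × 10^-6 rad.
1.82969 × 10^-5 + 4.65421 × 10^-6 ≈ 2.30 × 10^-5 rad.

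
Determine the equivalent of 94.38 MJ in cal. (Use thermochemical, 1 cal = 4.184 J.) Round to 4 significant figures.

1 megajoule = 239006 cal.
Thus 94.38 × 239006 ≈ 2.256 × 10^7 cal.

2.256 × 10^7 calories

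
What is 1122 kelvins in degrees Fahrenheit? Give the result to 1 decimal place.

1559.9 °F

K = (°F + 459.67) × 5/9.
Applying the formula gives 1559.9 °F.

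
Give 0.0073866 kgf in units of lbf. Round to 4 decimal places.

1 kgf = 2.20462 lbf.
Then 0.0073866 × 2.20462 ≈ 0.0163 lbf.

0.0163 lbf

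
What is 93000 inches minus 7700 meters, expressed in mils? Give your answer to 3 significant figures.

-2.10e+8 mil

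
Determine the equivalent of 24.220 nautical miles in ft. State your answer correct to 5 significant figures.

147160 ft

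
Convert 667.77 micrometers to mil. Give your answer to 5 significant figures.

26.290 mil

1 micrometer = 0.0393701 mil.
667.77 × 0.0393701 ≈ 26.290 mil.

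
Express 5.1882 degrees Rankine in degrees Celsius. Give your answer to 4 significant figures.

°R = (°C + 273.15) × 9/5.
Applying the formula gives -270.3 °C.

-270.3 degrees Celsius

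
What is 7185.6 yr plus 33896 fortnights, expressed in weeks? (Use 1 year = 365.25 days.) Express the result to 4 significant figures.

442700 weeks

7185.6 yr = 374934 wk and 33896 fortnight = 67792.0 wk.
374934 + 67792.0 ≈ 442700 wk.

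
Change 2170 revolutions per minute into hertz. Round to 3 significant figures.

36.2 hertz

1 revolution per minute = 0.0166667 hertz.
Then 2170 × 0.0166667 ≈ 36.2 Hz.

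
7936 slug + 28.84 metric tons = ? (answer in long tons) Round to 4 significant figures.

142.4 long tons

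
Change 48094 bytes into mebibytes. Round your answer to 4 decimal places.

1 B = 9.53674e-7 MiB.
Then 48094 × 9.53674e-7 ≈ 0.0459 MiB.

0.0459 MiB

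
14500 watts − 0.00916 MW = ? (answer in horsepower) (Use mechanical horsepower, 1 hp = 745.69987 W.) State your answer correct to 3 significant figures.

14500 W = 19.4448 hp and 0.00916 MW = 12.2838 hp.
19.4448 − 12.2838 ≈ 7.16 hp.

7.16 horsepower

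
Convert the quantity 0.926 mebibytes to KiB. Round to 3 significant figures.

948 KiB

1 mebibyte = 1024.00 kibibytes.
0.926 × 1024.00 ≈ 948 KiB.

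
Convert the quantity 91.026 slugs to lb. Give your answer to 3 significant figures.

2930 lb

1 slug = 32.1740 lb.
Then 91.026 × 32.1740 ≈ 2930 lb.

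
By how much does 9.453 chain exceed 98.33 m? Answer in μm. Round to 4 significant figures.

9.453 chain = 1.90164e+8 μm and 98.33 m = 9.83300e+7 μm.
1.90164e+8 − 9.83300e+7 ≈ 9.183e+7 μm.

9.183e+7 micrometers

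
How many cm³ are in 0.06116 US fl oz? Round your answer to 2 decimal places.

1.81 cm³

1 US fluid ounce = 29.5735 cm³.
0.06116 × 29.5735 ≈ 1.81 cm³.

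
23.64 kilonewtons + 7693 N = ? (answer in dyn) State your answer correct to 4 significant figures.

23.64 kN = 2.36400e+9 dyn and 7693 N = 7.69300e+8 dyn.
2.36400e+9 + 7.69300e+8 ≈ 3.133e+9 dyn.

3.133e+9 dynes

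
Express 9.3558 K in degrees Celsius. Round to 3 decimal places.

K = °C + 273.15.
Applying the formula gives -263.794 °C.

-263.794 °C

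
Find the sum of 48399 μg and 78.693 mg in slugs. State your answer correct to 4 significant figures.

8.709 × 10^-6 slugs

48399 μg = 3.31638 × 10^-6 slug and 78.693 mg = 5.39218 × 10^-6 slug.
3.31638 × 10^-6 + 5.39218 × 10^-6 ≈ 8.709 × 10^-6 slug.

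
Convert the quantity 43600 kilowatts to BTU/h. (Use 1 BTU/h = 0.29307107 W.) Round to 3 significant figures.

1 kW = 3412.14 BTU/h.
Thus 43600 × 3412.14 ≈ 1.49 × 10^8 BTU/h.

1.49 × 10^8 BTU/h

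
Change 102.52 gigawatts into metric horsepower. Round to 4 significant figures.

1.394e+8 metric horsepower

1 gigawatt = 1.35962e+6 metric horsepower.
102.52 × 1.35962e+6 ≈ 1.394e+8 PS.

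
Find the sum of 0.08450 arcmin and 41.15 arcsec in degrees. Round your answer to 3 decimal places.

0.013 degrees

0.08450 arcmin = 0.00140833 ° and 41.15 arcsec = 0.0114306 °.
0.00140833 + 0.0114306 ≈ 0.013 °.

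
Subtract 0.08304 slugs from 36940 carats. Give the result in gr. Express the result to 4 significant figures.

95310 grains

36940 ct = 114014 gr and 0.08304 slug = 18702.1 gr.
114014 − 18702.1 ≈ 95310 gr.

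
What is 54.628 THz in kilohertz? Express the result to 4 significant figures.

1 terahertz = 1.00000 × 10^9 kHz.
54.628 × 1.00000 × 10^9 ≈ 5.463 × 10^10 kHz.

5.463 × 10^10 kilohertz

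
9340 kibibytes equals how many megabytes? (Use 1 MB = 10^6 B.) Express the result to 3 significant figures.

9.56 megabytes

1 kibibyte = 0.00102400 MB.
So 9340 × 0.00102400 ≈ 9.56 MB.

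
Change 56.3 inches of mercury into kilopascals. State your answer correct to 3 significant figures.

1 inch of mercury = 3.38639 kPa.
56.3 × 3.38639 ≈ 191 kPa.

191 kilopascals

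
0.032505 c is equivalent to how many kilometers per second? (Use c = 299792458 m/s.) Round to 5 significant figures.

9744.8 km/s

1 c = 299792.5 km/s.
Thus 0.032505 × 299792.5 ≈ 9744.8 km/s.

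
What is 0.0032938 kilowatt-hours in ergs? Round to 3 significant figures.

1.19 × 10^11 erg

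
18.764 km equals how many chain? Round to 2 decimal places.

932.75 chains

1 kilometer = 49.7097 chain.
18.764 × 49.7097 ≈ 932.75 chain.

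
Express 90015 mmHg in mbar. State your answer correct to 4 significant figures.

120000 mbar

1 mmHg = 1.33322 mbar.
So 90015 × 1.33322 ≈ 120000 mbar.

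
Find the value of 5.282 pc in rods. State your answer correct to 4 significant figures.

3.241e+16 rods

1 pc = 6.13552e+15 rod.
Then 5.282 × 6.13552e+15 ≈ 3.241e+16 rod.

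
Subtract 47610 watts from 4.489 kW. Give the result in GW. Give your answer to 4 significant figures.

-4.312 × 10^-5 GW

4.489 kW = 4.48900 × 10^-6 GW and 47610 W = 4.76100 × 10^-5 GW.
4.48900 × 10^-6 − 4.76100 × 10^-5 ≈ -4.312 × 10^-5 GW.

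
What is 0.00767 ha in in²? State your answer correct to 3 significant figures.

1 hectare = 1.55000 × 10^7 in².
0.00767 × 1.55000 × 10^7 ≈ 119000 in².

119000 in²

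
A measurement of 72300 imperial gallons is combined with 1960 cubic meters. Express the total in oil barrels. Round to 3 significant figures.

72300 imp gal = 2067.35 bbl and 1960 m³ = 12328.0 bbl.
2067.35 + 12328.0 ≈ 14400 bbl.

14400 oil barrels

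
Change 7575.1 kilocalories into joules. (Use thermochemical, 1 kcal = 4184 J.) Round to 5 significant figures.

3.1694e+7 J

1 kilocalorie = 4184.00 J.
Then 7575.1 × 4184.00 ≈ 3.1694e+7 J.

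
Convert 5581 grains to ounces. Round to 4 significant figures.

1 gr = 0.00228571 oz.
So 5581 × 0.00228571 ≈ 12.76 oz.

12.76 ounces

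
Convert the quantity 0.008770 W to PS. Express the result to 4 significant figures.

1 W = 0.00135962 metric horsepower.
Thus 0.008770 × 0.00135962 ≈ 1.192 × 10^-5 PS.

1.192 × 10^-5 PS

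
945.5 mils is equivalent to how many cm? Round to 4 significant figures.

1 mil = 0.00254000 centimeters.
So 945.5 × 0.00254000 ≈ 2.402 cm.

2.402 centimeters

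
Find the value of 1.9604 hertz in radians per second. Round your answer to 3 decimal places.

12.318 radians per second

1 Hz = 6.28319 rad/s.
1.9604 × 6.28319 ≈ 12.318 rad/s.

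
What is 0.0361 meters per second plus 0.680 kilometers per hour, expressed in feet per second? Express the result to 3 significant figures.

0.0361 m/s = 0.118438 ft/s and 0.680 km/h = 0.619714 ft/s.
0.118438 + 0.619714 ≈ 0.738 ft/s.

0.738 feet per second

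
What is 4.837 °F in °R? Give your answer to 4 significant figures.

464.5 °R

°R = °F + 459.67.
Applying the formula gives 464.5 °R.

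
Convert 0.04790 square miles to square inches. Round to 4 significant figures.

1 mi² = 4.01449 × 10^9 in².
So 0.04790 × 4.01449 × 10^9 ≈ 1.923 × 10^8 in².

1.923 × 10^8 square inches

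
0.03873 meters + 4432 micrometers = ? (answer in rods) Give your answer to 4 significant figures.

0.03873 m = 0.00770103 rod and 4432 μm = 0.000881253 rod.
0.00770103 + 0.000881253 ≈ 0.008582 rod.

0.008582 rods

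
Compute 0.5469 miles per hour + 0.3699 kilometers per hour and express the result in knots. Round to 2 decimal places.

0.5469 mph = 0.475243 kn and 0.3699 km/h = 0.199730 kn.
0.475243 + 0.199730 ≈ 0.67 kn.

0.67 knots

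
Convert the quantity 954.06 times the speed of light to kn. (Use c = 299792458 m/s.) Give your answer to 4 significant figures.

1 c = 5.82750e+8 knots.
Then 954.06 × 5.82750e+8 ≈ 5.560e+11 kn.

5.560e+11 knots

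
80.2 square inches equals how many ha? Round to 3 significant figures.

1 square inch = 6.45160e-8 ha.
Thus 80.2 × 6.45160e-8 ≈ 5.17e-6 ha.

5.17e-6 hectares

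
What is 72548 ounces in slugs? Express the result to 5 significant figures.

140.93 slug

1 oz = 0.00194256 slug.
Then 72548 × 0.00194256 ≈ 140.93 slug.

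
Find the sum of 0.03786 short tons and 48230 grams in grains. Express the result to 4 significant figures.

1.274e+6 gr

0.03786 short ton = 530040 gr and 48230 g = 744303 gr.
530040 + 744303 ≈ 1.274e+6 gr.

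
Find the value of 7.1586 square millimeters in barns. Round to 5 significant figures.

7.1586e+22 barn

1 mm² = 1.00000e+22 barn.
7.1586 × 1.00000e+22 ≈ 7.1586e+22 barn.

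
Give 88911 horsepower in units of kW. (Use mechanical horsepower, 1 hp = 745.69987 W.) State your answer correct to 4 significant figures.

1 horsepower = 0.745700 kW.
88911 × 0.745700 ≈ 66300 kW.

66300 kW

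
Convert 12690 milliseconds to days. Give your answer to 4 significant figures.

1 ms = 1.15741e-8 days.
Then 12690 × 1.15741e-8 ≈ 0.0001469 d.

0.0001469 days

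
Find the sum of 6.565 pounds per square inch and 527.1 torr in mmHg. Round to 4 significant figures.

6.565 psi = 339.508 mmHg and 527.1 torr = 527.100 mmHg.
339.508 + 527.100 ≈ 866.6 mmHg.

866.6 millimeters of mercury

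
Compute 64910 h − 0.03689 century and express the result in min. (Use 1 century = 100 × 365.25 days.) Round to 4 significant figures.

1.954 × 10^6 minutes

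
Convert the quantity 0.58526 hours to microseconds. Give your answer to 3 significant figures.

1 h = 3.60000e+9 μs.
Then 0.58526 × 3.60000e+9 ≈ 2.11e+9 μs.

2.11e+9 microseconds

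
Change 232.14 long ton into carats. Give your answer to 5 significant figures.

1.1793e+9 ct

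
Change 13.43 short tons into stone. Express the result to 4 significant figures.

1919 stone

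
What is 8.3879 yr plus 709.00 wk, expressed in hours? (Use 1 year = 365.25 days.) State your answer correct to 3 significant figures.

8.3879 yr = 73528.3 h and 709.00 wk = 119112 h.
73528.3 + 119112 ≈ 193000 h.

193000 h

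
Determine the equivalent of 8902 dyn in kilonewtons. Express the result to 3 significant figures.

8.90e-5 kN

1 dyn = 1.00000e-8 kN.
Thus 8902 × 1.00000e-8 ≈ 8.90e-5 kN.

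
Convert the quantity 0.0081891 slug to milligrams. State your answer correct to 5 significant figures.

1 slug = 1.45939e+7 mg.
Then 0.0081891 × 1.45939e+7 ≈ 119510 mg.

119510 mg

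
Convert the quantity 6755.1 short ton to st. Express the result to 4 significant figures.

965000 st

1 short ton = 142.857 st.
Thus 6755.1 × 142.857 ≈ 965000 st.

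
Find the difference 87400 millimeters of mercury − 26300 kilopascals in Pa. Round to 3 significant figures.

-1.46 × 10^7 pascals

87400 mmHg = 1.16524 × 10^7 Pa and 26300 kPa = 2.63000 × 10^7 Pa.
1.16524 × 10^7 − 2.63000 × 10^7 ≈ -1.46 × 10^7 Pa.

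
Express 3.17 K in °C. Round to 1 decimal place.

-270.0 °C

K = °C + 273.15.
Applying the formula gives -270.0 °C.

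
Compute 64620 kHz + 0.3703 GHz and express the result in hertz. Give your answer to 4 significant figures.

4.349e+8 Hz

64620 kHz = 6.46200e+7 Hz and 0.3703 GHz = 3.70300e+8 Hz.
6.46200e+7 + 3.70300e+8 ≈ 4.349e+8 Hz.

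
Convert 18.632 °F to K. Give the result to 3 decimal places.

K = (°F + 459.67) × 5/9.
Applying the formula gives 265.723 K.

265.723 K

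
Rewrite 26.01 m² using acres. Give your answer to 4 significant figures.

1 square meter = 0.000247105 acre.
Thus 26.01 × 0.000247105 ≈ 0.006427 acre.

0.006427 acre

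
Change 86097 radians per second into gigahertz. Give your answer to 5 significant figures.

1.3703 × 10^-5 GHz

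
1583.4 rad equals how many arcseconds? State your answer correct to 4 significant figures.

3.266 × 10^8 arcsec

1 radian = 206265 arcseconds.
Then 1583.4 × 206265 ≈ 3.266 × 10^8 arcsec.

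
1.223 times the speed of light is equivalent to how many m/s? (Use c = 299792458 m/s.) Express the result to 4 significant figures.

3.666e+8 meters per second

1 speed of light = 2.99792e+8 m/s.
Then 1.223 × 2.99792e+8 ≈ 3.666e+8 m/s.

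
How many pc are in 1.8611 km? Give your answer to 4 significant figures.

6.031e-14 pc

1 km = 3.24078e-14 pc.
So 1.8611 × 3.24078e-14 ≈ 6.031e-14 pc.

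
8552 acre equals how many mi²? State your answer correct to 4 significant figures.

1 acre = 0.00156250 square miles.
So 8552 × 0.00156250 ≈ 13.36 mi².

13.36 mi²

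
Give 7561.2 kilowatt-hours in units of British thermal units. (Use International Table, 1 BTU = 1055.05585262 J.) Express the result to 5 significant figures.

1 kWh = 3412.14 British thermal units.
So 7561.2 × 3412.14 ≈ 2.5800 × 10^7 BTU.

2.5800 × 10^7 British thermal units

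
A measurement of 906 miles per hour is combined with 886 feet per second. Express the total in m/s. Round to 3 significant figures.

675 meters per second

906 mph = 405.018 m/s and 886 ft/s = 270.053 m/s.
405.018 + 270.053 ≈ 675 m/s.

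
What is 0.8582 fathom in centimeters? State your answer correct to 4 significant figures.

156.9 centimeters

1 fathom = 182.880 centimeters.
Thus 0.8582 × 182.880 ≈ 156.9 cm.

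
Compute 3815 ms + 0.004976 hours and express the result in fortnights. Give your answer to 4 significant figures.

3815 ms = 3.15394 × 10^-6 fortnight and 0.004976 h = 1.48095 × 10^-5 fortnight.
3.15394 × 10^-6 + 1.48095 × 10^-5 ≈ 1.796 × 10^-5 fortnight.

1.796 × 10^-5 fortnights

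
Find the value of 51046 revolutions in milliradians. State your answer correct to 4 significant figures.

3.207e+8 milliradians

1 rev = 6283.19 mrad.
Then 51046 × 6283.19 ≈ 3.207e+8 mrad.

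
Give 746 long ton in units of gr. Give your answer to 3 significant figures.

1 long ton = 1.56800e+7 gr.
So 746 × 1.56800e+7 ≈ 1.17e+10 gr.

1.17e+10 gr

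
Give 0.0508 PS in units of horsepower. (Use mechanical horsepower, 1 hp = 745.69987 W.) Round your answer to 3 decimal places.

1 PS = 0.986320 horsepower.
So 0.0508 × 0.986320 ≈ 0.050 hp.

0.050 horsepower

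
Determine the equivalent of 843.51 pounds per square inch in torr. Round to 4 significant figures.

43620 torr

1 psi = 51.7149 torr.
Thus 843.51 × 51.7149 ≈ 43620 torr.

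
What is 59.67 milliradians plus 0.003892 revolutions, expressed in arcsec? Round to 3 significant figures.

17400 arcsec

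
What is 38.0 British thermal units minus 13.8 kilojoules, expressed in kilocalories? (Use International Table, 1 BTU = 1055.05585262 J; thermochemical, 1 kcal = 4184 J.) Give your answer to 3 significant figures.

6.28 kilocalories

38.0 BTU = 9.58225 kcal and 13.8 kJ = 3.29828 kcal.
9.58225 − 3.29828 ≈ 6.28 kcal.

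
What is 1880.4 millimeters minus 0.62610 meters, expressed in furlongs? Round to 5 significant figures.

0.0062351 furlong

1880.4 mm = 0.00934741 furlong and 0.62610 m = 0.00311232 furlong.
0.00934741 − 0.00311232 ≈ 0.0062351 furlong.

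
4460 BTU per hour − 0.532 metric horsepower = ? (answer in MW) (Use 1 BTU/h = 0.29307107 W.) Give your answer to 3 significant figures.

0.000916 MW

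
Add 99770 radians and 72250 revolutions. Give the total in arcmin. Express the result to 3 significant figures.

1.90 × 10^9 arcminutes

99770 rad = 3.42984 × 10^8 arcmin and 72250 rev = 1.56060 × 10^9 arcmin.
3.42984 × 10^8 + 1.56060 × 10^9 ≈ 1.90 × 10^9 arcmin.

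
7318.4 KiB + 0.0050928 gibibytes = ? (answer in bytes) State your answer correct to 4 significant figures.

7318.4 KiB = 7.49404 × 10^6 B and 0.0050928 GiB = 5.46835 × 10^6 B.
7.49404 × 10^6 + 5.46835 × 10^6 ≈ 1.296 × 10^7 B.

1.296 × 10^7 B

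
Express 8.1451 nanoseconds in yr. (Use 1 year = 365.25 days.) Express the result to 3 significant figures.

1 ns = 3.16881 × 10^-17 yr.
Then 8.1451 × 3.16881 × 10^-17 ≈ 2.58 × 10^-16 yr.

2.58 × 10^-16 years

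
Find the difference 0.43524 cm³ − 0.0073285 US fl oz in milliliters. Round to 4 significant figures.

0.2185 milliliters

0.43524 cm³ = 0.435240 mL and 0.0073285 US fl oz = 0.216730 mL.
0.435240 − 0.216730 ≈ 0.2185 mL.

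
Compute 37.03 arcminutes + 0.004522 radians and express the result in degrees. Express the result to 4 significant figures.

37.03 arcmin = 0.617167 ° and 0.004522 rad = 0.259092 °.
0.617167 + 0.259092 ≈ 0.8763 °.

0.8763 degrees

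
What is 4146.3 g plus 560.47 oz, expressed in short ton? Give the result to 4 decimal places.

0.0221 short ton

4146.3 g = 0.00457051 short ton and 560.47 oz = 0.0175147 short ton.
0.00457051 + 0.0175147 ≈ 0.0221 short ton.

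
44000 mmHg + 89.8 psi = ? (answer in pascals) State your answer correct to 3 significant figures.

6.49 × 10^6 pascals

44000 mmHg = 5.86619 × 10^6 Pa and 89.8 psi = 619149 Pa.
5.86619 × 10^6 + 619149 ≈ 6.49 × 10^6 Pa.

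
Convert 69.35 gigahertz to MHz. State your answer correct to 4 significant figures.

69350 MHz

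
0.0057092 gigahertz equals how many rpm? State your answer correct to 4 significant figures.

3.426 × 10^8 rpm

1 GHz = 6.00000 × 10^10 rpm.
So 0.0057092 × 6.00000 × 10^10 ≈ 3.426 × 10^8 rpm.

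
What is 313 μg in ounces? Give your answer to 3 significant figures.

1 μg = 3.52740e-8 oz.
So 313 × 3.52740e-8 ≈ 1.10e-5 oz.

1.10e-5 ounces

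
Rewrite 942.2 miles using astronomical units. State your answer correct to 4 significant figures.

1.014e-5 au

1 mile = 1.07578e-8 au.
Thus 942.2 × 1.07578e-8 ≈ 1.014e-5 au.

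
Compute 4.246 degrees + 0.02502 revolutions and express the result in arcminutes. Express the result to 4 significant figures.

4.246 ° = 254.760 arcmin and 0.02502 rev = 540.432 arcmin.
254.760 + 540.432 ≈ 795.2 arcmin.

795.2 arcmin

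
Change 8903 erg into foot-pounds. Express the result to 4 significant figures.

0.0006567 ft·lbf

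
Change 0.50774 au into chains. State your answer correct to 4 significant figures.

3.776 × 10^9 chain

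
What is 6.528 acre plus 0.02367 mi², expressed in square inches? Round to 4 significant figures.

1.360 × 10^8 in²

6.528 acre = 4.09478 × 10^7 in² and 0.02367 mi² = 9.50230 × 10^7 in².
4.09478 × 10^7 + 9.50230 × 10^7 ≈ 1.360 × 10^8 in².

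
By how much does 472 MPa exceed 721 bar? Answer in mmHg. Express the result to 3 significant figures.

3.00e+6 millimeters of mercury

472 MPa = 3.54029e+6 mmHg and 721 bar = 540794 mmHg.
3.54029e+6 − 540794 ≈ 3.00e+6 mmHg.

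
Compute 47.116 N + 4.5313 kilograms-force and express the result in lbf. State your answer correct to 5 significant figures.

20.582 pounds-force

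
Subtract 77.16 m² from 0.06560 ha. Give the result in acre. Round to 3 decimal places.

0.143 acres

0.06560 ha = 0.162101 acre and 77.16 m² = 0.0190667 acre.
0.162101 − 0.0190667 ≈ 0.143 acre.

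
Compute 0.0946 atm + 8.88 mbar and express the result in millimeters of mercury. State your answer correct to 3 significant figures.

78.6 mmHg

0.0946 atm = 71.8960 mmHg and 8.88 mbar = 6.66055 mmHg.
71.8960 + 6.66055 ≈ 78.6 mmHg.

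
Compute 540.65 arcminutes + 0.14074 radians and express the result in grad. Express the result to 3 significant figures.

19.0 grad

540.65 arcmin = 10.0120 grad and 0.14074 rad = 8.95979 grad.
10.0120 + 8.95979 ≈ 19.0 grad.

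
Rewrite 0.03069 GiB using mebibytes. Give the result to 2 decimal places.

1 GiB = 1024.00 MiB.
So 0.03069 × 1024.00 ≈ 31.43 MiB.

31.43 MiB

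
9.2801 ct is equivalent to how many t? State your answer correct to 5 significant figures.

1 ct = 2.00000e-7 metric tons.
So 9.2801 × 2.00000e-7 ≈ 1.8560e-6 t.

1.8560e-6 t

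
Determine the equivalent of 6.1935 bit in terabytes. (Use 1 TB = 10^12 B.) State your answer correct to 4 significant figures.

7.742 × 10^-13 terabytes

1 bit = 1.25000 × 10^-13 terabytes.
Then 6.1935 × 1.25000 × 10^-13 ≈ 7.742 × 10^-13 TB.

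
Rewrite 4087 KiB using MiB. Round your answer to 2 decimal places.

1 KiB = 0.0009765625 MiB.
4087 × 0.0009765625 ≈ 3.99 MiB.

3.99 MiB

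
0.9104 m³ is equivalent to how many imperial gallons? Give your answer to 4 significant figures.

1 m³ = 219.969 imp gal.
0.9104 × 219.969 ≈ 200.3 imp gal.

200.3 imp gal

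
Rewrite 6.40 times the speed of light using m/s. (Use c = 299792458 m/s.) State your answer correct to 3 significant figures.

1.92 × 10^9 m/s

1 c = 2.99792 × 10^8 meters per second.
6.40 × 2.99792 × 10^8 ≈ 1.92 × 10^9 m/s.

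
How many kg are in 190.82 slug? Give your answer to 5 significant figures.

2784.8 kg

1 slug = 14.5939 kg.
Thus 190.82 × 14.5939 ≈ 2784.8 kg.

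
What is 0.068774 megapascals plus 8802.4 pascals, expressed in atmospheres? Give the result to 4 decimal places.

0.7656 atmospheres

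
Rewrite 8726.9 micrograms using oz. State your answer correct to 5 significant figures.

0.00030783 ounces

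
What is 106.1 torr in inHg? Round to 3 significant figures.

1 torr = 0.0393701 inches of mercury.
Thus 106.1 × 0.0393701 ≈ 4.18 inHg.

4.18 inHg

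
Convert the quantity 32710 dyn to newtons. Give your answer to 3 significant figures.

0.327 N

1 dyn = 1.00000e-5 N.
32710 × 1.00000e-5 ≈ 0.327 N.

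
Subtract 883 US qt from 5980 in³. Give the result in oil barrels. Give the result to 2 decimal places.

-4.64 bbl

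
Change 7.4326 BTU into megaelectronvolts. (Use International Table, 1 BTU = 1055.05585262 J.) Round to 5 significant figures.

4.8945e+16 MeV

1 BTU = 6.58514e+15 MeV.
Then 7.4326 × 6.58514e+15 ≈ 4.8945e+16 MeV.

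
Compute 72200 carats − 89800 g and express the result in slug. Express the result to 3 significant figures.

72200 ct = 0.989454 slug and 89800 g = 6.15325 slug.
0.989454 − 6.15325 ≈ -5.16 slug.

-5.16 slug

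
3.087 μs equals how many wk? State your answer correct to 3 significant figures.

5.10 × 10^-12 wk

1 microsecond = 1.65344 × 10^-12 wk.
Then 3.087 × 1.65344 × 10^-12 ≈ 5.10 × 10^-12 wk.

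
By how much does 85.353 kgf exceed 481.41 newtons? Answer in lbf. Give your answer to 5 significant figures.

79.946 lbf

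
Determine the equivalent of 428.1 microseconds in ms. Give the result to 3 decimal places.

1 μs = 0.00100000 milliseconds.
So 428.1 × 0.00100000 ≈ 0.428 ms.

0.428 ms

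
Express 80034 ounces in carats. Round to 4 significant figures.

1 oz = 141.748 carats.
So 80034 × 141.748 ≈ 1.134 × 10^7 ct.

1.134 × 10^7 carats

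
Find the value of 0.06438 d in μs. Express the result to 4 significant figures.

1 day = 8.64000e+10 μs.
Thus 0.06438 × 8.64000e+10 ≈ 5.562e+9 μs.

5.562e+9 μs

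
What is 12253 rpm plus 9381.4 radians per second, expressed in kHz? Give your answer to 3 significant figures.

1.70 kilohertz

12253 rpm = 0.204217 kHz and 9381.4 rad/s = 1.49310 kHz.
0.204217 + 1.49310 ≈ 1.70 kHz.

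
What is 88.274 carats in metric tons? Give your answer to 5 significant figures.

1 carat = 2.00000 × 10^-7 t.
So 88.274 × 2.00000 × 10^-7 ≈ 1.7655 × 10^-5 t.

1.7655 × 10^-5 t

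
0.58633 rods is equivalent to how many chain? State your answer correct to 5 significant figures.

1 rod = 0.250000 chain.
Then 0.58633 × 0.250000 ≈ 0.14658 chain.

0.14658 chains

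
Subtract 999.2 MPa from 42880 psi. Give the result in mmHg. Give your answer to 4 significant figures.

42880 psi = 2.21754e+6 mmHg and 999.2 MPa = 7.49462e+6 mmHg.
2.21754e+6 − 7.49462e+6 ≈ -5.277e+6 mmHg.

-5.277e+6 mmHg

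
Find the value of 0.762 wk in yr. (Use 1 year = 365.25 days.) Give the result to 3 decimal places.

1 week = 0.0191650 yr.
Then 0.762 × 0.0191650 ≈ 0.015 yr.

0.015 yr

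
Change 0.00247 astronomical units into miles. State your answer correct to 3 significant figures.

230000 miles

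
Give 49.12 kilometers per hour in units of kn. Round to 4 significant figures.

1 kilometer per hour = 0.539957 kn.
49.12 × 0.539957 ≈ 26.52 kn.

26.52 knots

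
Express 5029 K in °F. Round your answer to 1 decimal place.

8592.5 degrees Fahrenheit

K = (°F + 459.67) × 5/9.
Applying the formula gives 8592.5 °F.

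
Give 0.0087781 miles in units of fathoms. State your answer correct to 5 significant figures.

7.7247 fathom

1 mi = 880.000 fathom.
So 0.0087781 × 880.000 ≈ 7.7247 fathom.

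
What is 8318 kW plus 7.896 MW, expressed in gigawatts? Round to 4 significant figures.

0.01621 gigawatts

8318 kW = 0.00831800 GW and 7.896 MW = 0.00789600 GW.
0.00831800 + 0.00789600 ≈ 0.01621 GW.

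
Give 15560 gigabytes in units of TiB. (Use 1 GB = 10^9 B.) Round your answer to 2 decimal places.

1 GB = 0.000909495 TiB.
Then 15560 × 0.000909495 ≈ 14.15 TiB.

14.15 tebibytes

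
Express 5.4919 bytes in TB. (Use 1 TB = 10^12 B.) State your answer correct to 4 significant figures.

5.492e-12 TB

1 B = 1.00000e-12 TB.
Thus 5.4919 × 1.00000e-12 ≈ 5.492e-12 TB.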